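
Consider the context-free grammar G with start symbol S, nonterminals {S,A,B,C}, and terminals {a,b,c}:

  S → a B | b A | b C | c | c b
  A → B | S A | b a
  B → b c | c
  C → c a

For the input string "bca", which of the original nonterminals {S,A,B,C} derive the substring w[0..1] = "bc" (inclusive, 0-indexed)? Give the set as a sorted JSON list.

Convert to CNF:
  S -> T0 A | T0 C | T1 B | T2 T0 | c
  A -> S A | T0 T1 | T0 T2 | c
  B -> T0 T2 | c
  C -> T2 T1
  T0 -> b
  T1 -> a
  T2 -> c

CYK fill, restricted to cells inside w[0..1]:
  [0..0]={T0}  "b"  orig:{}
  [1..1]={A,B,S,T2}  "c"  orig:{A,B,S}
  [0..1]={A,B,S}  "bc"

Original NTs in T[0,1] deriving "bc": ["A", "B", "S"]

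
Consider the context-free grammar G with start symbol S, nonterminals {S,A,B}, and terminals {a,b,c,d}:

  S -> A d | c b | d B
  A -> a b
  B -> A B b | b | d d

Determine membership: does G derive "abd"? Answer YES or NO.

Convert to CNF:
  S -> A T2 | T2 B | T3 T1
  A -> T0 T1
  B -> A X4 | T2 T2 | b
  T0 -> a
  T1 -> b
  T2 -> d
  T3 -> c
  X4 -> B T1

CYK table (by increasing span):
  cell(0,0) a: {T0}  orig:{}
  cell(1,1) b: {B,T1}  orig:{B}
  cell(2,2) d: {T2}  orig:{}
  cell(0,1) ab: {A}
  cell(1,2) bd: ∅
  cell(0,2) abd: {S}

S ∈ T[0,2] ⇒ YES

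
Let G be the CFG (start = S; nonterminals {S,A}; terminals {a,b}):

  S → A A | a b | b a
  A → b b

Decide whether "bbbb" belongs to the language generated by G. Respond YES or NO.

Convert to CNF:
  S -> A A | T0 T1 | T1 T0
  A -> T0 T0
  T0 -> b
  T1 -> a

CYK table (by increasing span):
  cell(0,0) b: {T0}  orig:{}
  cell(1,1) b: {T0}  orig:{}
  cell(2,2) b: {T0}  orig:{}
  cell(3,3) b: {T0}  orig:{}
  cell(0,1) bb: {A}
  cell(1,2) bb: {A}
  cell(2,3) bb: {A}
  cell(0,2) bbb: ∅
  cell(1,3) bbb: ∅
  cell(0,3) bbbb: {S}

S ∈ T[0,3] ⇒ YES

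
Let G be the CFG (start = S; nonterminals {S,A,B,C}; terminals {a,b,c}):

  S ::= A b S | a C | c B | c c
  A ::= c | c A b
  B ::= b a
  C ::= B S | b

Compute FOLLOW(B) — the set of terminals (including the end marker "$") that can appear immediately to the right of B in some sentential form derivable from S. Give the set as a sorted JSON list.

Compute FIRST by fixpoint:
[1]
  A via A→c: +{c}
  B via B→b a: +{b}
  C via C→B S: +{b}
  S via S→A b S: +{c}
  S via S→a C: +{a}
  FIRST[S]={a,c}  FIRST[A]={c}  FIRST[B]={b}  FIRST[C]={b}
[2] done
  FIRST[S]={a,c}  FIRST[A]={c}  FIRST[B]={b}  FIRST[C]={b}

Compute FOLLOW by fixpoint:
seed FOLLOW(S) with $
[1]
  A→c A b: FOLLOW(A) ⊇ FIRST(b) = {b}; new: +{b}
  C→B S: FOLLOW(B) ⊇ FIRST(S) = {a,c}; new: +{a,c}
  S→a C: FOLLOW(C) ⊇ FOLLOW(S) ⊇ {$}; new: +{$}
  S→c B: FOLLOW(B) ⊇ FOLLOW(S) ⊇ {$}; new: +{$}
  FOLLOW(S)={$}  FOLLOW(A)={b}  FOLLOW(B)={$,a,c}  FOLLOW(C)={$}
[2] — fixpoint
  FOLLOW(S)={$}  FOLLOW(A)={b}  FOLLOW(B)={$,a,c}  FOLLOW(C)={$}

FOLLOW(B) = ["$", "a", "c"]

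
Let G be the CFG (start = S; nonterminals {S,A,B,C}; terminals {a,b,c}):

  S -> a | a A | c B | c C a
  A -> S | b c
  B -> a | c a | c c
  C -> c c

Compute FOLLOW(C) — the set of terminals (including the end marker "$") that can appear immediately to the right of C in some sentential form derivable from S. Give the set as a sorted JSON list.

FIRST sets, iterate to fixpoint:
[1]
  A via A→b c: +{b}
  B via B→a: +{a}
  B via B→c a: +{c}
  C via C→c c: +{c}
  S via S→a: +{a}
  S via S→c B: +{c}
  FIRST(S)={a,c}  FIRST(A)={b}  FIRST(B)={a,c}  FIRST(C)={c}
[2]
  A via A→S: +{a,c}
  FIRST(S)={a,c}  FIRST(A)={a,b,c}  FIRST(B)={a,c}  FIRST(C)={c}
[3] — fixpoint
  FIRST(S)={a,c}  FIRST(A)={a,b,c}  FIRST(B)={a,c}  FIRST(C)={c}

FOLLOW sets:
initialize: $ ∈ FOLLOW(S)
pass 1:
  S→a A: FOLLOW(A) ⊇ FOLLOW(S) ⊇ {$}; new: +{$}
  S→c B: FOLLOW(B) ⊇ FOLLOW(S) ⊇ {$}; new: +{$}
  S→c C a: FOLLOW(C) ⊇ FIRST(a) = {a}; new: +{a}
  FOLLOW(S)={$}  FOLLOW(A)={$}  FOLLOW(B)={$}  FOLLOW(C)={a}
pass 2: (stable)
  FOLLOW(S)={$}  FOLLOW(A)={$}  FOLLOW(B)={$}  FOLLOW(C)={a}

FOLLOW(C) = ["a"]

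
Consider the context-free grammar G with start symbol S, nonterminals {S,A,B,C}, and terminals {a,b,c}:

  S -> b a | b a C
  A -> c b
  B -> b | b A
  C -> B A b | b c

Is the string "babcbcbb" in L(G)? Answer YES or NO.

Convert to CNF:
  S -> T1 T2 | T1 X4
  A -> T0 T1
  B -> T1 A | b
  C -> B X3 | T1 T0
  T0 -> c
  T1 -> b
  T2 -> a
  X3 -> A T1
  X4 -> T2 C

Fill CYK table bottom-up:
  T[0,0] 'b' = {B,T1}  orig:{B}
  T[1,1] 'a' = {T2}  orig:{}
  T[2,2] 'b' = {B,T1}  orig:{B}
  T[3,3] 'c' = {T0}  orig:{}
  T[4,4] 'b' = {B,T1}  orig:{B}
  T[5,5] 'c' = {T0}  orig:{}
  T[6,6] 'b' = {B,T1}  orig:{B}
  T[7,7] 'b' = {B,T1}  orig:{B}
  T[0,1] 'ba' = {S}
  T[1,2] 'ab' = ∅
  T[2,3] 'bc' = {C}
  T[3,4] 'cb' = {A}
  T[4,5] 'bc' = {C}
  T[5,6] 'cb' = {A}
  T[6,7] 'bb' = ∅
  T[0,2] 'bab' = ∅
  T[1,3] 'abc' = {X4}  orig:{}
  T[2,4] 'bcb' = {B}
  T[3,5] 'cbc' = ∅
  T[4,6] 'bcb' = {B}
  T[5,7] 'cbb' = {X3}  orig:{}
  T[0,3] 'babc' = {S}
  T[1,4] 'abcb' = ∅
  T[2,5] 'bcbc' = ∅
  T[3,6] 'cbcb' = ∅
  T[4,7] 'bcbb' = {C}
  T[0,4] 'babcb' = ∅
  T[1,5] 'abcbc' = ∅
  T[2,6] 'bcbcb' = ∅
  T[3,7] 'cbcbb' = ∅
  T[0,5] 'babcbc' = ∅
  T[1,6] 'abcbcb' = ∅
  T[2,7] 'bcbcbb' = {C}
  T[0,6] 'babcbcb' = ∅
  T[1,7] 'abcbcbb' = {X4}  orig:{}
  T[0,7] 'babcbcbb' = {S}

S ∈ T[0,7] ⇒ YES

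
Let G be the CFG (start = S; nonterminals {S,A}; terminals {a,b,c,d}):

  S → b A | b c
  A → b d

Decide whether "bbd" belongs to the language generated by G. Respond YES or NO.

Convert to CNF:
  S -> T0 A | T0 T2
  A -> T0 T1
  T0 -> b
  T1 -> d
  T2 -> c

Fill CYK table bottom-up:
  cell(0,0) b: {T0}  orig:{}
  cell(1,1) b: {T0}  orig:{}
  cell(2,2) d: {T1}  orig:{}
  cell(0,1) bb: ∅
  cell(1,2) bd: {A}
  cell(0,2) bbd: {S}

S ∈ T[0,2] ⇒ YES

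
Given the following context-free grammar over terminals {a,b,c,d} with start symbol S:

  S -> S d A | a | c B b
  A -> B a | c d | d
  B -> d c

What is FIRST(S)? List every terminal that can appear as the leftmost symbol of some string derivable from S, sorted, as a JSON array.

Compute FIRST by fixpoint:
iter 1:
  A via A→c d: +{c}
  A via A→d: +{d}
  B via B→d c: +{d}
  S via S→a: +{a}
  S via S→c B b: +{c}
  FIRST[S]={a,c}  FIRST[A]={c,d}  FIRST[B]={d}
iter 2: (no change)
  FIRST[S]={a,c}  FIRST[A]={c,d}  FIRST[B]={d}

FIRST(S) = ["a", "c"]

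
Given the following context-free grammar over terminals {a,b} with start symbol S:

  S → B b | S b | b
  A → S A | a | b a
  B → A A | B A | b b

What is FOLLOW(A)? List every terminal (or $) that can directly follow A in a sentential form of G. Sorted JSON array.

FIRST iteration:
pass 1:
  A via A→a: +{a}
  A via A→b a: +{b}
  B via B→A A: +{a,b}
  S via S→B b: +{a,b}
  FIRST[S]={a,b}  FIRST[A]={a,b}  FIRST[B]={a,b}
pass 2: — fixpoint
  FIRST[S]={a,b}  FIRST[A]={a,b}  FIRST[B]={a,b}

FOLLOW sets:
initialize: $ ∈ FOLLOW(S)
iter 1:
  A→S A: FOLLOW(S) ⊇ FIRST(A) = {a,b}; new: +{a,b}
  B→A A: FOLLOW(A) ⊇ FIRST(A) = {a,b}; new: +{a,b}
  B→B A: FOLLOW(B) ⊇ FIRST(A) = {a,b}; new: +{a,b}
  FOLLOW(S)={$,a,b}  FOLLOW(A)={a,b}  FOLLOW(B)={a,b}
iter 2: done
  FOLLOW(S)={$,a,b}  FOLLOW(A)={a,b}  FOLLOW(B)={a,b}

FOLLOW(A) = ["a", "b"]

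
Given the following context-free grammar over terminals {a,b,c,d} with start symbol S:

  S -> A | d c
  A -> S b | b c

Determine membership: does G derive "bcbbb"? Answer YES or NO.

CNF form of G:
  S -> S T0 | T0 T1 | T2 T1
  A -> S T0 | T0 T1
  T0 -> b
  T1 -> c
  T2 -> d

CYK fill:
  [0..0]={T0}  "b"  orig:{}
  [1..1]={T1}  "c"  orig:{}
  [2..2]={T0}  "b"  orig:{}
  [3..3]={T0}  "b"  orig:{}
  [4..4]={T0}  "b"  orig:{}
  [0..1]={A,S}  "bc"
  [1..2]=∅  "cb"
  [2..3]=∅  "bb"
  [3..4]=∅  "bb"
  [0..2]={A,S}  "bcb"
  [1..3]=∅  "cbb"
  [2..4]=∅  "bbb"
  [0..3]={A,S}  "bcbb"
  [1..4]=∅  "cbbb"
  [0..4]={A,S}  "bcbbb"

S ∈ T[0,4] ⇒ YES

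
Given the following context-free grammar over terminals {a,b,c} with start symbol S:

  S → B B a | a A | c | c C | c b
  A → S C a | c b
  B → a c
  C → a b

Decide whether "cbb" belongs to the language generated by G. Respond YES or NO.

Convert to CNF:
  S -> B X4 | T0 A | T1 C | T1 T2 | c
  A -> S X3 | T1 T2
  B -> T0 T1
  C -> T0 T2
  T0 -> a
  T1 -> c
  T2 -> b
  X3 -> C T0
  X4 -> B T0

Fill CYK table bottom-up:
  T[0,0] 'c' = {S,T1}  orig:{S}
  T[1,1] 'b' = {T2}  orig:{}
  T[2,2] 'b' = {T2}  orig:{}
  T[0,1] 'cb' = {A,S}
  T[1,2] 'bb' = ∅
  T[0,2] 'cbb' = ∅

S ∉ T[0,2] ⇒ NO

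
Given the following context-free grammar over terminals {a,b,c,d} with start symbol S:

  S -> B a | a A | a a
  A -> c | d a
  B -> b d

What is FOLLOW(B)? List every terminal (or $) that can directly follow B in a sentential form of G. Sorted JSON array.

FIRST iteration:
[1]
  A via A→c: +{c}
  A via A→d a: +{d}
  B via B→b d: +{b}
  S via S→B a: +{b}
  S via S→a A: +{a}
  FIRST(S)={a,b}  FIRST(A)={c,d}  FIRST(B)={b}
[2] — fixpoint
  FIRST(S)={a,b}  FIRST(A)={c,d}  FIRST(B)={b}

Compute FOLLOW by fixpoint:
FOLLOW(S) := {$}
round 1:
  S→B a: FOLLOW(B) ⊇ FIRST(a) = {a}; new: +{a}
  S→a A: FOLLOW(A) ⊇ FOLLOW(S) ⊇ {$}; new: +{$}
  S: {$}  A: {$}  B: {a}
round 2: — fixpoint
  S: {$}  A: {$}  B: {a}

FOLLOW(B) = ["a"]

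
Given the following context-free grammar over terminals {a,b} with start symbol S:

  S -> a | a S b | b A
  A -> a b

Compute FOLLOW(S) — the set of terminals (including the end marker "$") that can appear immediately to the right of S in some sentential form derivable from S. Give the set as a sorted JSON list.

Compute FIRST by fixpoint:
[1]
  A via A→a b: +{a}
  S via S→a: +{a}
  S via S→b A: +{b}
  S: {a,b}  A: {a}
[2] done
  S: {a,b}  A: {a}

Compute FOLLOW by fixpoint:
seed FOLLOW(S) with $
[1]
  S→a S b: FOLLOW(S) ⊇ FIRST(b) = {b}; new: +{b}
  S→b A: FOLLOW(A) ⊇ FOLLOW(S) ⊇ {$,b}; new: +{$,b}
  FOLLOW(S)={$,b}  FOLLOW(A)={$,b}
[2] done
  FOLLOW(S)={$,b}  FOLLOW(A)={$,b}

FOLLOW(S) = ["$", "b"]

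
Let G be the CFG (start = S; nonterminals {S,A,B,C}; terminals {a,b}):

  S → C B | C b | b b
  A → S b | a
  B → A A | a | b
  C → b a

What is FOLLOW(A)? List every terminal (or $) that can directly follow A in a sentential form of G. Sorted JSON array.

Compute FIRST by fixpoint:
iter 1:
  A via A→a: +{a}
  B via B→A A: +{a}
  B via B→b: +{b}
  C via C→b a: +{b}
  S via S→C B: +{b}
  FIRST(S)={b}  FIRST(A)={a}  FIRST(B)={a,b}  FIRST(C)={b}
iter 2:
  A via A→S b: +{b}
  FIRST(S)={b}  FIRST(A)={a,b}  FIRST(B)={a,b}  FIRST(C)={b}
iter 3: — fixpoint
  FIRST(S)={b}  FIRST(A)={a,b}  FIRST(B)={a,b}  FIRST(C)={b}

FOLLOW sets:
seed FOLLOW(S) with $
round 1:
  A→S b: FOLLOW(S) ⊇ FIRST(b) = {b}; new: +{b}
  B→A A: FOLLOW(A) ⊇ FIRST(A) = {a,b}; new: +{a,b}
  S→C B: FOLLOW(C) ⊇ FIRST(B) = {a,b}; new: +{a,b}
  S→C B: FOLLOW(B) ⊇ FOLLOW(S) ⊇ {$,b}; new: +{$,b}
  FOLLOW[S]={$,b}  FOLLOW[A]={a,b}  FOLLOW[B]={$,b}  FOLLOW[C]={a,b}
round 2:
  B→A A: FOLLOW(A) ⊇ FOLLOW(B) ⊇ {$,b}; new: +{$}
  FOLLOW[S]={$,b}  FOLLOW[A]={$,a,b}  FOLLOW[B]={$,b}  FOLLOW[C]={a,b}
round 3: done
  FOLLOW[S]={$,b}  FOLLOW[A]={$,a,b}  FOLLOW[B]={$,b}  FOLLOW[C]={a,b}

FOLLOW(A) = ["$", "a", "b"]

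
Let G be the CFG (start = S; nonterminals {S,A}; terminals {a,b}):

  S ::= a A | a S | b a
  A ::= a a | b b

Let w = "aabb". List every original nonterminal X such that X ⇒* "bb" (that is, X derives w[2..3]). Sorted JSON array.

CNF form of G:
  S -> T0 A | T0 S | T1 T0
  A -> T0 T0 | T1 T1
  T0 -> a
  T1 -> b

CYK table (by increasing span) — only the sub-triangle for w[2..3]:
  T[2,2] 'b' = {T1}  orig:{}
  T[3,3] 'b' = {T1}  orig:{}
  T[2,3] 'bb' = {A}

Original NTs in T[2,3] deriving "bb": ["A"]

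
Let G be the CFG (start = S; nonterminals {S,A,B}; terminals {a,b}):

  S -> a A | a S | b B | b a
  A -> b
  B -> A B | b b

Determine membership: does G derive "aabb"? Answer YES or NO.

Convert to CNF:
  S -> T0 B | T0 T1 | T1 A | T1 S
  A -> b
  B -> A B | T0 T0
  T0 -> b
  T1 -> a

Fill CYK table bottom-up:
  cell(0,0) a: {T1}  orig:{}
  cell(1,1) a: {T1}  orig:{}
  cell(2,2) b: {A,T0}  orig:{A}
  cell(3,3) b: {A,T0}  orig:{A}
  cell(0,1) aa: ∅
  cell(1,2) ab: {S}
  cell(2,3) bb: {B}
  cell(0,2) aab: {S}
  cell(1,3) abb: ∅
  cell(0,3) aabb: ∅

S ∉ T[0,3] ⇒ NO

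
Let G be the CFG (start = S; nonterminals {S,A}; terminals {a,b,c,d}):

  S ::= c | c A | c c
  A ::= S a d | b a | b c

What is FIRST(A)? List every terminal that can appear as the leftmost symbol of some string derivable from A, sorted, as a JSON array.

Compute FIRST by fixpoint:
[1]
  A via A→b a: +{b}
  S via S→c: +{c}
  S: {c}  A: {b}
[2]
  A via A→S a d: +{c}
  S: {c}  A: {b,c}
[3] (stable)
  S: {c}  A: {b,c}

FIRST(A) = ["b", "c"]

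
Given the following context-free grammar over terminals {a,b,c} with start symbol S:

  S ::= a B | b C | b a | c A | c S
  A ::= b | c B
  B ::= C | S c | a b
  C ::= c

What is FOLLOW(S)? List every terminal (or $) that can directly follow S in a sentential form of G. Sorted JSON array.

Compute FIRST by fixpoint:
[1]
  A via A→b: +{b}
  A via A→c B: +{c}
  B via B→a b: +{a}
  C via C→c: +{c}
  S via S→a B: +{a}
  S via S→b C: +{b}
  S via S→c A: +{c}
  FIRST[S]={a,b,c}  FIRST[A]={b,c}  FIRST[B]={a}  FIRST[C]={c}
[2]
  B via B→C: +{c}
  B via B→S c: +{b}
  FIRST[S]={a,b,c}  FIRST[A]={b,c}  FIRST[B]={a,b,c}  FIRST[C]={c}
[3] — fixpoint
  FIRST[S]={a,b,c}  FIRST[A]={b,c}  FIRST[B]={a,b,c}  FIRST[C]={c}

FOLLOW iteration:
seed FOLLOW(S) with $
pass 1:
  B→S c: FOLLOW(S) ⊇ FIRST(c) = {c}; new: +{c}
  S→a B: FOLLOW(B) ⊇ FOLLOW(S) ⊇ {$,c}; new: +{$,c}
  S→b C: FOLLOW(C) ⊇ FOLLOW(S) ⊇ {$,c}; new: +{$,c}
  S→c A: FOLLOW(A) ⊇ FOLLOW(S) ⊇ {$,c}; new: +{$,c}
  FOLLOW[S]={$,c}  FOLLOW[A]={$,c}  FOLLOW[B]={$,c}  FOLLOW[C]={$,c}
pass 2: done
  FOLLOW[S]={$,c}  FOLLOW[A]={$,c}  FOLLOW[B]={$,c}  FOLLOW[C]={$,c}

FOLLOW(S) = ["$", "c"]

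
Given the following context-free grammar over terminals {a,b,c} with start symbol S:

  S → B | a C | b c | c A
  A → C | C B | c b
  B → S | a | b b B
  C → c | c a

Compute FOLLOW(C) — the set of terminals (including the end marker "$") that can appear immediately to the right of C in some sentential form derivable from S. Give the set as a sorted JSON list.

FIRST iteration:
pass 1:
  A via A→c b: +{c}
  B via B→a: +{a}
  B via B→b b B: +{b}
  C via C→c: +{c}
  S via S→B: +{a,b}
  S via S→c A: +{c}
  FIRST(S)={a,b,c}  FIRST(A)={c}  FIRST(B)={a,b}  FIRST(C)={c}
pass 2:
  B via B→S: +{c}
  FIRST(S)={a,b,c}  FIRST(A)={c}  FIRST(B)={a,b,c}  FIRST(C)={c}
pass 3: (no change)
  FIRST(S)={a,b,c}  FIRST(A)={c}  FIRST(B)={a,b,c}  FIRST(C)={c}

FOLLOW iteration:
FOLLOW(S) := {$}
[1]
  A→C B: FOLLOW(C) ⊇ FIRST(B) = {a,b,c}; new: +{a,b,c}
  S→B: FOLLOW(B) ⊇ FOLLOW(S) ⊇ {$}; new: +{$}
  S→a C: FOLLOW(C) ⊇ FOLLOW(S) ⊇ {$}; new: +{$}
  S→c A: FOLLOW(A) ⊇ FOLLOW(S) ⊇ {$}; new: +{$}
  FOLLOW(S)={$}  FOLLOW(A)={$}  FOLLOW(B)={$}  FOLLOW(C)={$,a,b,c}
[2] (no change)
  FOLLOW(S)={$}  FOLLOW(A)={$}  FOLLOW(B)={$}  FOLLOW(C)={$,a,b,c}

FOLLOW(C) = ["$", "a", "b", "c"]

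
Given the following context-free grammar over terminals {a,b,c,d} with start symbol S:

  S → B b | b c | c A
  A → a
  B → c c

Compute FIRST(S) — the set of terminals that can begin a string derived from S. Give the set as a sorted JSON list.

Compute FIRST by fixpoint:
[1]
  A via A→a: +{a}
  B via B→c c: +{c}
  S via S→B b: +{c}
  S via S→b c: +{b}
  FIRST[S]={b,c}  FIRST[A]={a}  FIRST[B]={c}
[2] (stable)
  FIRST[S]={b,c}  FIRST[A]={a}  FIRST[B]={c}

FIRST(S) = ["b", "c"]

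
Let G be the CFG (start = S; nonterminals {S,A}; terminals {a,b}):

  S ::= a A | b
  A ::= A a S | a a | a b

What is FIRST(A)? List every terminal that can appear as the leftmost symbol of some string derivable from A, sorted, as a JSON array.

FIRST iteration:
round 1:
  A via A→a a: +{a}
  S via S→a A: +{a}
  S via S→b: +{b}
  FIRST[S]={a,b}  FIRST[A]={a}
round 2: (no change)
  FIRST[S]={a,b}  FIRST[A]={a}

FIRST(A) = ["a"]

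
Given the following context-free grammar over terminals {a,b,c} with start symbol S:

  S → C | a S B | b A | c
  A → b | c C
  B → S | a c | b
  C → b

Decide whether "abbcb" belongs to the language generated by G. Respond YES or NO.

CNF form of G:
  S -> T1 X4 | T2 A | b | c
  A -> T0 C | b
  B -> T1 T0 | T1 X3 | T2 A | b | c
  C -> b
  T0 -> c
  T1 -> a
  T2 -> b
  X3 -> S B
  X4 -> S B

CYK fill:
  T[0,0] 'a' = {T1}  orig:{}
  T[1,1] 'b' = {A,B,C,S,T2}  orig:{A,B,C,S}
  T[2,2] 'b' = {A,B,C,S,T2}  orig:{A,B,C,S}
  T[3,3] 'c' = {B,S,T0}  orig:{B,S}
  T[4,4] 'b' = {A,B,C,S,T2}  orig:{A,B,C,S}
  T[0,1] 'ab' = ∅
  T[1,2] 'bb' = {B,S,X3,X4}  orig:{B,S}
  T[2,3] 'bc' = {X3,X4}  orig:{}
  T[3,4] 'cb' = {A,X3,X4}  orig:{A}
  T[0,2] 'abb' = {B,S}
  T[1,3] 'bbc' = {X3,X4}  orig:{}
  T[2,4] 'bcb' = {B,S}
  T[0,3] 'abbc' = {B,S,X3,X4}  orig:{B,S}
  T[1,4] 'bbcb' = {X3,X4}  orig:{}
  T[0,4] 'abbcb' = {B,S,X3,X4}  orig:{B,S}

S ∈ T[0,4] ⇒ YES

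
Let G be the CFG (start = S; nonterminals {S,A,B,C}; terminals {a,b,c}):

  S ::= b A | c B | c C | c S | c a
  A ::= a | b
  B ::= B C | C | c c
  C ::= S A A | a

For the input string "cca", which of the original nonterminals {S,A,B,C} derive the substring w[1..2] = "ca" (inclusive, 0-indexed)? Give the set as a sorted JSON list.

Convert to CNF:
  S -> T0 B | T0 C | T0 S | T0 T2 | T1 A
  A -> a | b
  B -> B C | S X3 | T0 T0 | a
  C -> S X4 | a
  T0 -> c
  T1 -> b
  T2 -> a
  X3 -> A A
  X4 -> A A

Fill CYK table bottom-up, restricted to cells inside w[1..2]:
  cell(1,1) c: {T0}  orig:{}
  cell(2,2) a: {A,B,C,T2}  orig:{A,B,C}
  cell(1,2) ca: {S}

Original NTs in T[1,2] deriving "ca": ["S"]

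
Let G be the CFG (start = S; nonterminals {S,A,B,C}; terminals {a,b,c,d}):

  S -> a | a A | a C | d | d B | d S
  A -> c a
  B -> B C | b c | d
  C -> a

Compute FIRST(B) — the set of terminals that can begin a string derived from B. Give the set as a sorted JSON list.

FIRST sets, iterate to fixpoint:
[1]
  A via A→c a: +{c}
  B via B→b c: +{b}
  B via B→d: +{d}
  C via C→a: +{a}
  S via S→a: +{a}
  S via S→d: +{d}
  FIRST[S]={a,d}  FIRST[A]={c}  FIRST[B]={b,d}  FIRST[C]={a}
[2] (no change)
  FIRST[S]={a,d}  FIRST[A]={c}  FIRST[B]={b,d}  FIRST[C]={a}

FIRST(B) = ["b", "d"]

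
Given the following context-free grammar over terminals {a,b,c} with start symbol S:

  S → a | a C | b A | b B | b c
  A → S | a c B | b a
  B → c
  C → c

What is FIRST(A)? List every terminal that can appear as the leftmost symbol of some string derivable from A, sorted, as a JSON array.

FIRST iteration:
iter 1:
  A via A→a c B: +{a}
  A via A→b a: +{b}
  B via B→c: +{c}
  C via C→c: +{c}
  S via S→a: +{a}
  S via S→b A: +{b}
  S: {a,b}  A: {a,b}  B: {c}  C: {c}
iter 2: (no change)
  S: {a,b}  A: {a,b}  B: {c}  C: {c}

FIRST(A) = ["a", "b"]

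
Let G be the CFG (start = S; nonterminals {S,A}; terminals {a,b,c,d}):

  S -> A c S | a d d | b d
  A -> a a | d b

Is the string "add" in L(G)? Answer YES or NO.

CNF form of G:
  S -> A X4 | T0 X5 | T2 T1
  A -> T0 T0 | T1 T2
  T0 -> a
  T1 -> d
  T2 -> b
  T3 -> c
  X4 -> T3 S
  X5 -> T1 T1

CYK fill:
  T[0,0] 'a' = {T0}  orig:{}
  T[1,1] 'd' = {T1}  orig:{}
  T[2,2] 'd' = {T1}  orig:{}
  T[0,1] 'ad' = ∅
  T[1,2] 'dd' = {X5}  orig:{}
  T[0,2] 'add' = {S}

S ∈ T[0,2] ⇒ YES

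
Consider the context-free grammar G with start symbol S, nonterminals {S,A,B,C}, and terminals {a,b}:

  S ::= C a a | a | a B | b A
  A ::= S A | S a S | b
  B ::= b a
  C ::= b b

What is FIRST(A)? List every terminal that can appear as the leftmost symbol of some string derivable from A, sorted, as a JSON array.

FIRST sets, iterate to fixpoint:
pass 1:
  A via A→b: +{b}
  B via B→b a: +{b}
  C via C→b b: +{b}
  S via S→C a a: +{b}
  S via S→a: +{a}
  FIRST(S)={a,b}  FIRST(A)={b}  FIRST(B)={b}  FIRST(C)={b}
pass 2:
  A via A→S A: +{a}
  FIRST(S)={a,b}  FIRST(A)={a,b}  FIRST(B)={b}  FIRST(C)={b}
pass 3: — fixpoint
  FIRST(S)={a,b}  FIRST(A)={a,b}  FIRST(B)={b}  FIRST(C)={b}

FIRST(A) = ["a", "b"]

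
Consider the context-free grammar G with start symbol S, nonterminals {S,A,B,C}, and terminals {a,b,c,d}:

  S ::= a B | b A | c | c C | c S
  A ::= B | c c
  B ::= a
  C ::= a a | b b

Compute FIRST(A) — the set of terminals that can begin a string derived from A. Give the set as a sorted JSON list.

Compute FIRST by fixpoint:
iter 1:
  A via A→c c: +{c}
  B via B→a: +{a}
  C via C→a a: +{a}
  C via C→b b: +{b}
  S via S→a B: +{a}
  S via S→b A: +{b}
  S via S→c: +{c}
  S: {a,b,c}  A: {c}  B: {a}  C: {a,b}
iter 2:
  A via A→B: +{a}
  S: {a,b,c}  A: {a,c}  B: {a}  C: {a,b}
iter 3: — fixpoint
  S: {a,b,c}  A: {a,c}  B: {a}  C: {a,b}

FIRST(A) = ["a", "c"]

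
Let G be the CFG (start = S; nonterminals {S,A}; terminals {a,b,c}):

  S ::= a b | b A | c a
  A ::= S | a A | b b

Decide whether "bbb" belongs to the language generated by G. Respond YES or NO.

CNF form of G:
  S -> T0 T1 | T1 A | T2 T0
  A -> T0 A | T0 T1 | T1 A | T1 T1 | T2 T0
  T0 -> a
  T1 -> b
  T2 -> c

CYK fill:
  [0..0]={T1}  "b"  orig:{}
  [1..1]={T1}  "b"  orig:{}
  [2..2]={T1}  "b"  orig:{}
  [0..1]={A}  "bb"
  [1..2]={A}  "bb"
  [0..2]={A,S}  "bbb"

S ∈ T[0,2] ⇒ YES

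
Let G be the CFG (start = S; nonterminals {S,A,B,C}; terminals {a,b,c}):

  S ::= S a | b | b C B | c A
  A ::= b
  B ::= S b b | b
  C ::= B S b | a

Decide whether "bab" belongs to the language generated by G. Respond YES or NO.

Convert to CNF:
  S -> S T1 | T0 X5 | T2 A | b
  A -> b
  B -> S X3 | b
  C -> B X4 | a
  T0 -> b
  T1 -> a
  T2 -> c
  X3 -> T0 T0
  X4 -> S T0
  X5 -> C B

Fill CYK table bottom-up:
  cell(0,0) b: {A,B,S,T0}  orig:{A,B,S}
  cell(1,1) a: {C,T1}  orig:{C}
  cell(2,2) b: {A,B,S,T0}  orig:{A,B,S}
  cell(0,1) ba: {S}
  cell(1,2) ab: {X5}  orig:{}
  cell(0,2) bab: {S,X4}  orig:{S}

S ∈ T[0,2] ⇒ YES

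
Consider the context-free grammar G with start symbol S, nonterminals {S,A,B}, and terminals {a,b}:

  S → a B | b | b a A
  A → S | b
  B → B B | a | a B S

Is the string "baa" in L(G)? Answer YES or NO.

CNF form of G:
  S -> T0 B | T1 X4 | b
  A -> T0 B | T1 X2 | b
  B -> B B | T0 X3 | a
  T0 -> a
  T1 -> b
  X2 -> T0 A
  X3 -> B S
  X4 -> T0 A

CYK fill:
  cell(0,0) b: {A,S,T1}  orig:{A,S}
  cell(1,1) a: {B,T0}  orig:{B}
  cell(2,2) a: {B,T0}  orig:{B}
  cell(0,1) ba: ∅
  cell(1,2) aa: {A,B,S}
  cell(0,2) baa: ∅

S ∉ T[0,2] ⇒ NO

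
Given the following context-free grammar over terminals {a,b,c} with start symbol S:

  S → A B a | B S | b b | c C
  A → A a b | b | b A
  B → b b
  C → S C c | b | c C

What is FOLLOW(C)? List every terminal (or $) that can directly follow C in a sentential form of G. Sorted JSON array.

FIRST iteration:
iter 1:
  A via A→b: +{b}
  B via B→b b: +{b}
  C via C→b: +{b}
  C via C→c C: +{c}
  S via S→A B a: +{b}
  S via S→c C: +{c}
  FIRST(S)={b,c}  FIRST(A)={b}  FIRST(B)={b}  FIRST(C)={b,c}
iter 2: (stable)
  FIRST(S)={b,c}  FIRST(A)={b}  FIRST(B)={b}  FIRST(C)={b,c}

Compute FOLLOW by fixpoint:
seed FOLLOW(S) with $
round 1:
  A→A a b: FOLLOW(A) ⊇ FIRST(a) = {a}; new: +{a}
  C→S C c: FOLLOW(S) ⊇ FIRST(C) = {b,c}; new: +{b,c}
  C→S C c: FOLLOW(C) ⊇ FIRST(c) = {c}; new: +{c}
  S→A B a: FOLLOW(A) ⊇ FIRST(B) = {b}; new: +{b}
  S→A B a: FOLLOW(B) ⊇ FIRST(a) = {a}; new: +{a}
  S→B S: FOLLOW(B) ⊇ FIRST(S) = {b,c}; new: +{b,c}
  S→c C: FOLLOW(C) ⊇ FOLLOW(S) ⊇ {$,b,c}; new: +{$,b}
  FOLLOW(S)={$,b,c}  FOLLOW(A)={a,b}  FOLLOW(B)={a,b,c}  FOLLOW(C)={$,b,c}
round 2: (no change)
  FOLLOW(S)={$,b,c}  FOLLOW(A)={a,b}  FOLLOW(B)={a,b,c}  FOLLOW(C)={$,b,c}

FOLLOW(C) = ["$", "b", "c"]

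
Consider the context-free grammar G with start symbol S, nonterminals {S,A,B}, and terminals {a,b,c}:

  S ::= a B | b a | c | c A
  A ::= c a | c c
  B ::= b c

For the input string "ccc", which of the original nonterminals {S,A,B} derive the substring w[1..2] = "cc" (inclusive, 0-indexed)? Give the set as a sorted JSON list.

CNF form of G:
  S -> T0 A | T1 B | T2 T1 | c
  A -> T0 T0 | T0 T1
  B -> T2 T0
  T0 -> c
  T1 -> a
  T2 -> b

CYK fill (cells [i..j] with 1 ≤ i ≤ j ≤ 2 only):
  [1..1]={S,T0}  "c"  orig:{S}
  [2..2]={S,T0}  "c"  orig:{S}
  [1..2]={A}  "cc"

Original NTs in T[1,2] deriving "cc": ["A"]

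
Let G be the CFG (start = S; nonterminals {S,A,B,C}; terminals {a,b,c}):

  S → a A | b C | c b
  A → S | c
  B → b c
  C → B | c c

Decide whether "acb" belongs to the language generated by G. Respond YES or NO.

CNF form of G:
  S -> T0 A | T1 C | T2 T1
  A -> T0 A | T1 C | T2 T1 | c
  B -> T1 T2
  C -> T1 T2 | T2 T2
  T0 -> a
  T1 -> b
  T2 -> c

CYK table (by increasing span):
  cell(0,0) a: {T0}  orig:{}
  cell(1,1) c: {A,T2}  orig:{A}
  cell(2,2) b: {T1}  orig:{}
  cell(0,1) ac: {A,S}
  cell(1,2) cb: {A,S}
  cell(0,2) acb: {A,S}

S ∈ T[0,2] ⇒ YES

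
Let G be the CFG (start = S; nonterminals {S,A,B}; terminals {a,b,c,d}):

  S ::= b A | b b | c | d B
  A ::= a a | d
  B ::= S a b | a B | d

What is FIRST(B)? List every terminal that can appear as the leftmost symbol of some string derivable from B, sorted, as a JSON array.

FIRST iteration:
round 1:
  A via A→a a: +{a}
  A via A→d: +{d}
  B via B→a B: +{a}
  B via B→d: +{d}
  S via S→b A: +{b}
  S via S→c: +{c}
  S via S→d B: +{d}
  FIRST(S)={b,c,d}  FIRST(A)={a,d}  FIRST(B)={a,d}
round 2:
  B via B→S a b: +{b,c}
  FIRST(S)={b,c,d}  FIRST(A)={a,d}  FIRST(B)={a,b,c,d}
round 3: done
  FIRST(S)={b,c,d}  FIRST(A)={a,d}  FIRST(B)={a,b,c,d}

FIRST(B) = ["a", "b", "c", "d"]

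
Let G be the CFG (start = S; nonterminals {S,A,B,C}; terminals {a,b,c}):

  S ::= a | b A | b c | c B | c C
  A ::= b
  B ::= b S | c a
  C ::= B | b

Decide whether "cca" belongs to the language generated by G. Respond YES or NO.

Convert to CNF:
  S -> T0 A | T0 T1 | T1 B | T1 C | a
  A -> b
  B -> T0 S | T1 T2
  C -> T0 S | T1 T2 | b
  T0 -> b
  T1 -> c
  T2 -> a

CYK fill:
  cell(0,0) c: {T1}  orig:{}
  cell(1,1) c: {T1}  orig:{}
  cell(2,2) a: {S,T2}  orig:{S}
  cell(0,1) cc: ∅
  cell(1,2) ca: {B,C}
  cell(0,2) cca: {S}

S ∈ T[0,2] ⇒ YES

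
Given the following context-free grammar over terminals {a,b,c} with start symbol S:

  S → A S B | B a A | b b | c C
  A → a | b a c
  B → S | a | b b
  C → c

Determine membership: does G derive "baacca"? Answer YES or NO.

Convert to CNF:
  S -> A X6 | B X7 | T0 T0 | T2 C
  A -> T0 X3 | a
  B -> A X4 | B X5 | T0 T0 | T2 C | a
  C -> c
  T0 -> b
  T1 -> a
  T2 -> c
  X3 -> T1 T2
  X4 -> S B
  X5 -> T1 A
  X6 -> S B
  X7 -> T1 A

Fill CYK table bottom-up:
  cell(0,0) b: {T0}  orig:{}
  cell(1,1) a: {A,B,T1}  orig:{A,B}
  cell(2,2) a: {A,B,T1}  orig:{A,B}
  cell(3,3) c: {C,T2}  orig:{C}
  cell(4,4) c: {C,T2}  orig:{C}
  cell(5,5) a: {A,B,T1}  orig:{A,B}
  cell(0,1) ba: ∅
  cell(1,2) aa: {X5,X7}  orig:{}
  cell(2,3) ac: {X3}  orig:{}
  cell(3,4) cc: {B,S}
  cell(4,5) ca: ∅
  cell(0,2) baa: ∅
  cell(1,3) aac: ∅
  cell(2,4) acc: ∅
  cell(3,5) cca: {X4,X6}  orig:{}
  cell(0,3) baac: ∅
  cell(1,4) aacc: ∅
  cell(2,5) acca: {B,S}
  cell(0,4) baacc: ∅
  cell(1,5) aacca: ∅
  cell(0,5) baacca: ∅

S ∉ T[0,5] ⇒ NO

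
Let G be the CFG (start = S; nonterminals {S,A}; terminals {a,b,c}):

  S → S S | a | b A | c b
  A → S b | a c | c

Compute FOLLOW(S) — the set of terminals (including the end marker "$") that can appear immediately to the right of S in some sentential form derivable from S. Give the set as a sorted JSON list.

Compute FIRST by fixpoint:
pass 1:
  A via A→a c: +{a}
  A via A→c: +{c}
  S via S→a: +{a}
  S via S→b A: +{b}
  S via S→c b: +{c}
  FIRST(S)={a,b,c}  FIRST(A)={a,c}
pass 2:
  A via A→S b: +{b}
  FIRST(S)={a,b,c}  FIRST(A)={a,b,c}
pass 3: done
  FIRST(S)={a,b,c}  FIRST(A)={a,b,c}

Compute FOLLOW by fixpoint:
FOLLOW(S) := {$}
[1]
  A→S b: FOLLOW(S) ⊇ FIRST(b) = {b}; new: +{b}
  S→S S: FOLLOW(S) ⊇ FIRST(S) = {a,b,c}; new: +{a,c}
  S→b A: FOLLOW(A) ⊇ FOLLOW(S) ⊇ {$,a,b,c}; new: +{$,a,b,c}
  S: {$,a,b,c}  A: {$,a,b,c}
[2] (no change)
  S: {$,a,b,c}  A: {$,a,b,c}

FOLLOW(S) = ["$", "a", "b", "c"]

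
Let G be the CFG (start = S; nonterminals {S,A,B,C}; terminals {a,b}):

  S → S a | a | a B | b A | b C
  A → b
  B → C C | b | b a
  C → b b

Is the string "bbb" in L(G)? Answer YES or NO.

CNF form of G:
  S -> S T1 | T0 A | T0 C | T1 B | a
  A -> b
  B -> C C | T0 T1 | b
  C -> T0 T0
  T0 -> b
  T1 -> a

Fill CYK table bottom-up:
  T[0,0] 'b' = {A,B,T0}  orig:{A,B}
  T[1,1] 'b' = {A,B,T0}  orig:{A,B}
  T[2,2] 'b' = {A,B,T0}  orig:{A,B}
  T[0,1] 'bb' = {C,S}
  T[1,2] 'bb' = {C,S}
  T[0,2] 'bbb' = {S}

S ∈ T[0,2] ⇒ YES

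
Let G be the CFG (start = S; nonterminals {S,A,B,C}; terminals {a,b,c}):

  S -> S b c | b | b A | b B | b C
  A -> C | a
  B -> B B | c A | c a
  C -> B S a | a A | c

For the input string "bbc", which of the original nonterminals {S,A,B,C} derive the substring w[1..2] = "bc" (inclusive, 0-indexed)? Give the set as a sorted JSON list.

CNF form of G:
  S -> S X5 | T2 A | T2 B | T2 C | b
  A -> B X3 | T0 A | a | c
  B -> B B | T1 A | T1 T0
  C -> B X4 | T0 A | c
  T0 -> a
  T1 -> c
  T2 -> b
  X3 -> S T0
  X4 -> S T0
  X5 -> T2 T1

Fill CYK table bottom-up — only the sub-triangle for w[1..2]:
  T[1,1] 'b' = {S,T2}  orig:{S}
  T[2,2] 'c' = {A,C,T1}  orig:{A,C}
  T[1,2] 'bc' = {S,X5}  orig:{S}

Original NTs in T[1,2] deriving "bc": ["S"]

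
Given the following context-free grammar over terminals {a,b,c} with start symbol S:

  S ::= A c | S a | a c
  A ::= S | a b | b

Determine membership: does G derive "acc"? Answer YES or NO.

Convert to CNF:
  S -> A T0 | S T1 | T1 T0
  A -> A T0 | S T1 | T1 T0 | T1 T2 | b
  T0 -> c
  T1 -> a
  T2 -> b

Fill CYK table bottom-up:
  T[0,0] 'a' = {T1}  orig:{}
  T[1,1] 'c' = {T0}  orig:{}
  T[2,2] 'c' = {T0}  orig:{}
  T[0,1] 'ac' = {A,S}
  T[1,2] 'cc' = ∅
  T[0,2] 'acc' = {A,S}

S ∈ T[0,2] ⇒ YES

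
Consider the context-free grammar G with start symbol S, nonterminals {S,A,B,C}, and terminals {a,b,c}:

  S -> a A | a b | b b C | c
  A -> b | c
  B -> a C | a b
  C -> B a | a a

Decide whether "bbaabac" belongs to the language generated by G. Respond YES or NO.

Convert to CNF:
  S -> T0 A | T0 T1 | T1 X2 | c
  A -> b | c
  B -> T0 C | T0 T1
  C -> B T0 | T0 T0
  T0 -> a
  T1 -> b
  X2 -> T1 C

CYK table (by increasing span):
  [0..0]={A,T1}  "b"  orig:{A}
  [1..1]={A,T1}  "b"  orig:{A}
  [2..2]={T0}  "a"  orig:{}
  [3..3]={T0}  "a"  orig:{}
  [4..4]={A,T1}  "b"  orig:{A}
  [5..5]={T0}  "a"  orig:{}
  [6..6]={A,S}  "c"
  [0..1]=∅  "bb"
  [1..2]=∅  "ba"
  [2..3]={C}  "aa"
  [3..4]={B,S}  "ab"
  [4..5]=∅  "ba"
  [5..6]={S}  "ac"
  [0..2]=∅  "bba"
  [1..3]={X2}  "baa"  orig:{}
  [2..4]=∅  "aab"
  [3..5]={C}  "aba"
  [4..6]=∅  "bac"
  [0..3]={S}  "bbaa"
  [1..4]=∅  "baab"
  [2..5]={B}  "aaba"
  [3..6]=∅  "abac"
  [0..4]=∅  "bbaab"
  [1..5]=∅  "baaba"
  [2..6]=∅  "aabac"
  [0..5]=∅  "bbaaba"
  [1..6]=∅  "baabac"
  [0..6]=∅  "bbaabac"

S ∉ T[0,6] ⇒ NO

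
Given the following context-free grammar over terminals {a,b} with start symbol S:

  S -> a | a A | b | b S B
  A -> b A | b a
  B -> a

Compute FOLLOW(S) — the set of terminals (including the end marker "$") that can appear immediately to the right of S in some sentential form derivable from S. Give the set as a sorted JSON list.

Compute FIRST by fixpoint:
pass 1:
  A via A→b A: +{b}
  B via B→a: +{a}
  S via S→a: +{a}
  S via S→b: +{b}
  FIRST(S)={a,b}  FIRST(A)={b}  FIRST(B)={a}
pass 2: done
  FIRST(S)={a,b}  FIRST(A)={b}  FIRST(B)={a}

Compute FOLLOW by fixpoint:
seed FOLLOW(S) with $
iter 1:
  S→a A: FOLLOW(A) ⊇ FOLLOW(S) ⊇ {$}; new: +{$}
  S→b S B: FOLLOW(S) ⊇ FIRST(B) = {a}; new: +{a}
  S→b S B: FOLLOW(B) ⊇ FOLLOW(S) ⊇ {$,a}; new: +{$,a}
  S: {$,a}  A: {$}  B: {$,a}
iter 2:
  S→a A: FOLLOW(A) ⊇ FOLLOW(S) ⊇ {$,a}; new: +{a}
  S: {$,a}  A: {$,a}  B: {$,a}
iter 3: (stable)
  S: {$,a}  A: {$,a}  B: {$,a}

FOLLOW(S) = ["$", "a"]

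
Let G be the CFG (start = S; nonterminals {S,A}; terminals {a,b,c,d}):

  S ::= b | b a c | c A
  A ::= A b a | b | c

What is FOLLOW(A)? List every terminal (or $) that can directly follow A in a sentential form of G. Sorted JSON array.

FIRST iteration:
round 1:
  A via A→b: +{b}
  A via A→c: +{c}
  S via S→b: +{b}
  S via S→c A: +{c}
  FIRST[S]={b,c}  FIRST[A]={b,c}
round 2: (no change)
  FIRST[S]={b,c}  FIRST[A]={b,c}

FOLLOW sets:
FOLLOW(S) := {$}
round 1:
  A→A b a: FOLLOW(A) ⊇ FIRST(b) = {b}; new: +{b}
  S→c A: FOLLOW(A) ⊇ FOLLOW(S) ⊇ {$}; new: +{$}
  FOLLOW(S)={$}  FOLLOW(A)={$,b}
round 2: (no change)
  FOLLOW(S)={$}  FOLLOW(A)={$,b}

FOLLOW(A) = ["$", "b"]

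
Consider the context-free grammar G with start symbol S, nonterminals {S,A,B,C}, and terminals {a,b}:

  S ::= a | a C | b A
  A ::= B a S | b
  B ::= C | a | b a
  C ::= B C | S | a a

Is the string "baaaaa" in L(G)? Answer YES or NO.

Convert to CNF:
  S -> T0 C | T1 A | a
  A -> B X2 | b
  B -> B C | T0 C | T0 T0 | T1 A | T1 T0 | a
  C -> B C | T0 C | T0 T0 | T1 A | a
  T0 -> a
  T1 -> b
  X2 -> T0 S

CYK table (by increasing span):
  cell(0,0) b: {A,T1}  orig:{A}
  cell(1,1) a: {B,C,S,T0}  orig:{B,C,S}
  cell(2,2) a: {B,C,S,T0}  orig:{B,C,S}
  cell(3,3) a: {B,C,S,T0}  orig:{B,C,S}
  cell(4,4) a: {B,C,S,T0}  orig:{B,C,S}
  cell(5,5) a: {B,C,S,T0}  orig:{B,C,S}
  cell(0,1) ba: {B}
  cell(1,2) aa: {B,C,S,X2}  orig:{B,C,S}
  cell(2,3) aa: {B,C,S,X2}  orig:{B,C,S}
  cell(3,4) aa: {B,C,S,X2}  orig:{B,C,S}
  cell(4,5) aa: {B,C,S,X2}  orig:{B,C,S}
  cell(0,2) baa: {B,C}
  cell(1,3) aaa: {A,B,C,S,X2}  orig:{A,B,C,S}
  cell(2,4) aaa: {A,B,C,S,X2}  orig:{A,B,C,S}
  cell(3,5) aaa: {A,B,C,S,X2}  orig:{A,B,C,S}
  cell(0,3) baaa: {A,B,C,S}
  cell(1,4) aaaa: {A,B,C,S,X2}  orig:{A,B,C,S}
  cell(2,5) aaaa: {A,B,C,S,X2}  orig:{A,B,C,S}
  cell(0,4) baaaa: {A,B,C,S}
  cell(1,5) aaaaa: {A,B,C,S,X2}  orig:{A,B,C,S}
  cell(0,5) baaaaa: {A,B,C,S}

S ∈ T[0,5] ⇒ YES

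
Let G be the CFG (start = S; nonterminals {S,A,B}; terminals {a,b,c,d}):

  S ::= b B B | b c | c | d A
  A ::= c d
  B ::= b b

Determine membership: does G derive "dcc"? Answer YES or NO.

Convert to CNF:
  S -> T1 A | T2 T0 | T2 X3 | c
  A -> T0 T1
  B -> T2 T2
  T0 -> c
  T1 -> d
  T2 -> b
  X3 -> B B

Fill CYK table bottom-up:
  [0..0]={T1}  "d"  orig:{}
  [1..1]={S,T0}  "c"  orig:{S}
  [2..2]={S,T0}  "c"  orig:{S}
  [0..1]=∅  "dc"
  [1..2]=∅  "cc"
  [0..2]=∅  "dcc"

S ∉ T[0,2] ⇒ NO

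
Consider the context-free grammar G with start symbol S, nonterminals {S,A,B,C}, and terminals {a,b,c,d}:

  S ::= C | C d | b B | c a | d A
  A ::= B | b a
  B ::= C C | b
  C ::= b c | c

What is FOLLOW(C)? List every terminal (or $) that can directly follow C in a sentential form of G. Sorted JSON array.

FIRST sets, iterate to fixpoint:
[1]
  A via A→b a: +{b}
  B via B→b: +{b}
  C via C→b c: +{b}
  C via C→c: +{c}
  S via S→C: +{b,c}
  S via S→d A: +{d}
  FIRST[S]={b,c,d}  FIRST[A]={b}  FIRST[B]={b}  FIRST[C]={b,c}
[2]
  B via B→C C: +{c}
  FIRST[S]={b,c,d}  FIRST[A]={b}  FIRST[B]={b,c}  FIRST[C]={b,c}
[3]
  A via A→B: +{c}
  FIRST[S]={b,c,d}  FIRST[A]={b,c}  FIRST[B]={b,c}  FIRST[C]={b,c}
[4] (no change)
  FIRST[S]={b,c,d}  FIRST[A]={b,c}  FIRST[B]={b,c}  FIRST[C]={b,c}

FOLLOW iteration:
initialize: $ ∈ FOLLOW(S)
iter 1:
  B→C C: FOLLOW(C) ⊇ FIRST(C) = {b,c}; new: +{b,c}
  S→C: FOLLOW(C) ⊇ FOLLOW(S) ⊇ {$}; new: +{$}
  S→C d: FOLLOW(C) ⊇ FIRST(d) = {d}; new: +{d}
  S→b B: FOLLOW(B) ⊇ FOLLOW(S) ⊇ {$}; new: +{$}
  S→d A: FOLLOW(A) ⊇ FOLLOW(S) ⊇ {$}; new: +{$}
  S: {$}  A: {$}  B: {$}  C: {$,b,c,d}
iter 2: done
  S: {$}  A: {$}  B: {$}  C: {$,b,c,d}

FOLLOW(C) = ["$", "b", "c", "d"]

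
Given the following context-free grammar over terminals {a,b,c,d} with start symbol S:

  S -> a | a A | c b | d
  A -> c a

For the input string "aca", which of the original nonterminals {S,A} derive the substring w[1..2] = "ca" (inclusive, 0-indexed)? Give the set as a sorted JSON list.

CNF form of G:
  S -> T0 T2 | T1 A | a | d
  A -> T0 T1
  T0 -> c
  T1 -> a
  T2 -> b

Fill CYK table bottom-up (cells [i..j] with 1 ≤ i ≤ j ≤ 2 only):
  T[1,1] 'c' = {T0}  orig:{}
  T[2,2] 'a' = {S,T1}  orig:{S}
  T[1,2] 'ca' = {A}

Original NTs in T[1,2] deriving "ca": ["A"]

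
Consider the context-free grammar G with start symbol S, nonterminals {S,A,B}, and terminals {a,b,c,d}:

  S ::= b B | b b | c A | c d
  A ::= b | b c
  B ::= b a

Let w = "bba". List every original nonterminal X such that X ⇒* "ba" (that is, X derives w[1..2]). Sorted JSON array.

CNF form of G:
  S -> T0 B | T0 T0 | T1 A | T1 T3
  A -> T0 T1 | b
  B -> T0 T2
  T0 -> b
  T1 -> c
  T2 -> a
  T3 -> d

CYK table (by increasing span) — only the sub-triangle for w[1..2]:
  T[1,1] 'b' = {A,T0}  orig:{A}
  T[2,2] 'a' = {T2}  orig:{}
  T[1,2] 'ba' = {B}

Original NTs in T[1,2] deriving "ba": ["B"]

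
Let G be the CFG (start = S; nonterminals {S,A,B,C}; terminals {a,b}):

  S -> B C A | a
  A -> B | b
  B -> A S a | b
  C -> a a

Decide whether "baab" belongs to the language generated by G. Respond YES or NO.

CNF form of G:
  S -> B X3 | a
  A -> A X1 | b
  B -> A X2 | b
  C -> T0 T0
  T0 -> a
  X1 -> S T0
  X2 -> S T0
  X3 -> C A

CYK fill:
  T[0,0] 'b' = {A,B}
  T[1,1] 'a' = {S,T0}  orig:{S}
  T[2,2] 'a' = {S,T0}  orig:{S}
  T[3,3] 'b' = {A,B}
  T[0,1] 'ba' = ∅
  T[1,2] 'aa' = {C,X1,X2}  orig:{C}
  T[2,3] 'ab' = ∅
  T[0,2] 'baa' = {A,B}
  T[1,3] 'aab' = {X3}  orig:{}
  T[0,3] 'baab' = {S}

S ∈ T[0,3] ⇒ YES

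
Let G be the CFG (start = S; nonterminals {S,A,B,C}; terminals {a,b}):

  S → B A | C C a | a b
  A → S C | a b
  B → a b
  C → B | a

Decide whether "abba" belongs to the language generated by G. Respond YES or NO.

Convert to CNF:
  S -> B A | C X2 | T0 T1
  A -> S C | T0 T1
  B -> T0 T1
  C -> T0 T1 | a
  T0 -> a
  T1 -> b
  X2 -> C T0

CYK table (by increasing span):
  [0..0]={C,T0}  "a"  orig:{C}
  [1..1]={T1}  "b"  orig:{}
  [2..2]={T1}  "b"  orig:{}
  [3..3]={C,T0}  "a"  orig:{C}
  [0..1]={A,B,C,S}  "ab"
  [1..2]=∅  "bb"
  [2..3]=∅  "ba"
  [0..2]=∅  "abb"
  [1..3]=∅  "bba"
  [0..3]=∅  "abba"

S ∉ T[0,3] ⇒ NO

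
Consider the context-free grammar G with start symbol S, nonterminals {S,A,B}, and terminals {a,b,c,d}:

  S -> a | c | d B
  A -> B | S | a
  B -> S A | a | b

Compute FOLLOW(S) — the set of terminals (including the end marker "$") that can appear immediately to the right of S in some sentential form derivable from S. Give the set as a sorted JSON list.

FIRST sets, iterate to fixpoint:
[1]
  A via A→a: +{a}
  B via B→a: +{a}
  B via B→b: +{b}
  S via S→a: +{a}
  S via S→c: +{c}
  S via S→d B: +{d}
  FIRST[S]={a,c,d}  FIRST[A]={a}  FIRST[B]={a,b}
[2]
  A via A→B: +{b}
  A via A→S: +{c,d}
  B via B→S A: +{c,d}
  FIRST[S]={a,c,d}  FIRST[A]={a,b,c,d}  FIRST[B]={a,b,c,d}
[3] done
  FIRST[S]={a,c,d}  FIRST[A]={a,b,c,d}  FIRST[B]={a,b,c,d}

FOLLOW sets:
initialize: $ ∈ FOLLOW(S)
round 1:
  B→S A: FOLLOW(S) ⊇ FIRST(A) = {a,b,c,d}; new: +{a,b,c,d}
  S→d B: FOLLOW(B) ⊇ FOLLOW(S) ⊇ {$,a,b,c,d}; new: +{$,a,b,c,d}
  S: {$,a,b,c,d}  A: {}  B: {$,a,b,c,d}
round 2:
  B→S A: FOLLOW(A) ⊇ FOLLOW(B) ⊇ {$,a,b,c,d}; new: +{$,a,b,c,d}
  S: {$,a,b,c,d}  A: {$,a,b,c,d}  B: {$,a,b,c,d}
round 3: — fixpoint
  S: {$,a,b,c,d}  A: {$,a,b,c,d}  B: {$,a,b,c,d}

FOLLOW(S) = ["$", "a", "b", "c", "d"]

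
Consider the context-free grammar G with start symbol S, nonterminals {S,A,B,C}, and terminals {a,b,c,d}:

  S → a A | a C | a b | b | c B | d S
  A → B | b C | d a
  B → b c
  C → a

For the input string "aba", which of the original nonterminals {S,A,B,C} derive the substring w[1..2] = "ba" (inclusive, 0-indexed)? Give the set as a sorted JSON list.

CNF form of G:
  S -> T1 B | T2 S | T3 A | T3 C | T3 T0 | b
  A -> T0 C | T0 T1 | T2 T3
  B -> T0 T1
  C -> a
  T0 -> b
  T1 -> c
  T2 -> d
  T3 -> a

CYK fill — only the sub-triangle for w[1..2]:
  cell(1,1) b: {S,T0}  orig:{S}
  cell(2,2) a: {C,T3}  orig:{C}
  cell(1,2) ba: {A}

Original NTs in T[1,2] deriving "ba": ["A"]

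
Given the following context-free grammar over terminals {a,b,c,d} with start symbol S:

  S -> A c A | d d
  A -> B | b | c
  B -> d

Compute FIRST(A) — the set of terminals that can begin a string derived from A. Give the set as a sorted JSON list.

FIRST iteration:
iter 1:
  A via A→b: +{b}
  A via A→c: +{c}
  B via B→d: +{d}
  S via S→A c A: +{b,c}
  S via S→d d: +{d}
  FIRST(S)={b,c,d}  FIRST(A)={b,c}  FIRST(B)={d}
iter 2:
  A via A→B: +{d}
  FIRST(S)={b,c,d}  FIRST(A)={b,c,d}  FIRST(B)={d}
iter 3: (no change)
  FIRST(S)={b,c,d}  FIRST(A)={b,c,d}  FIRST(B)={d}

FIRST(A) = ["b", "c", "d"]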